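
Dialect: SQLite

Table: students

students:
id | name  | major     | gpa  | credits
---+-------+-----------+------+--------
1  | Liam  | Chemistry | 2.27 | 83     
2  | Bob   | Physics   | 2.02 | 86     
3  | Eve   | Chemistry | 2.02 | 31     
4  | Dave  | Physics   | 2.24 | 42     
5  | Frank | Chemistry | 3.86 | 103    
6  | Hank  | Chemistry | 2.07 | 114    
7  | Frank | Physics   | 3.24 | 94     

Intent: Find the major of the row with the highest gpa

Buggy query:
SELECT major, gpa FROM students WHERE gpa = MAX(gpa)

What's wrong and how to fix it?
Bug: MAX(gpa) is an aggregate and cannot be used directly in WHERE

Fix: Use a subquery: WHERE gpa = (SELECT MAX(gpa) FROM students)

Corrected query:
SELECT major, gpa FROM students WHERE gpa = (SELECT MAX(gpa) FROM students)

Result:
major     | gpa 
----------+-----
Chemistry | 3.86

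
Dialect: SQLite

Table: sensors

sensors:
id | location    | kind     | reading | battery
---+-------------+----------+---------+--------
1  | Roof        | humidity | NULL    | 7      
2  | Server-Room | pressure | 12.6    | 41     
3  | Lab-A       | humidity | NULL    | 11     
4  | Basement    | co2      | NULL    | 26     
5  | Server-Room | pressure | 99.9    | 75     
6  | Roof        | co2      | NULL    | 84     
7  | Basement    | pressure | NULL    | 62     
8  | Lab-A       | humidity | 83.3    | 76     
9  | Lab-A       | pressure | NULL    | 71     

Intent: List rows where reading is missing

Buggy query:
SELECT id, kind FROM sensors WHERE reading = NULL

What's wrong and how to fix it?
Bug: '= NULL' is always unknown in SQL three-valued logic, so no rows match

Fix: Replace '= NULL' with 'IS NULL'

Corrected query:
SELECT id, kind FROM sensors WHERE reading IS NULL

Result:
id | kind    
---+---------
1  | humidity
3  | humidity
4  | co2     
6  | co2     
7  | pressure
9  | pressure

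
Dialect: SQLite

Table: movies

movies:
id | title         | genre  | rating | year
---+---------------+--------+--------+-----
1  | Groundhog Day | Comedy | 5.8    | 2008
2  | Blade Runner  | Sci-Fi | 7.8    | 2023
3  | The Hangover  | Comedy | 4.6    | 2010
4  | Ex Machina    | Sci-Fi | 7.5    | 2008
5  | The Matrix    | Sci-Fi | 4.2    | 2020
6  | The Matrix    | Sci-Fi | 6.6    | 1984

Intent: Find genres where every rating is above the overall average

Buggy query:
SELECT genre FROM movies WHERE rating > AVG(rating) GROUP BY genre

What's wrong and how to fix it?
Bug: AVG() is an aggregate; it can't sit directly in WHERE

Fix: Compute the overall average in a scalar subquery and compare each group's MIN against it in HAVING

Corrected query:
SELECT genre FROM movies GROUP BY genre HAVING MIN(rating) > (SELECT AVG(rating) FROM movies)

Result:
(no rows)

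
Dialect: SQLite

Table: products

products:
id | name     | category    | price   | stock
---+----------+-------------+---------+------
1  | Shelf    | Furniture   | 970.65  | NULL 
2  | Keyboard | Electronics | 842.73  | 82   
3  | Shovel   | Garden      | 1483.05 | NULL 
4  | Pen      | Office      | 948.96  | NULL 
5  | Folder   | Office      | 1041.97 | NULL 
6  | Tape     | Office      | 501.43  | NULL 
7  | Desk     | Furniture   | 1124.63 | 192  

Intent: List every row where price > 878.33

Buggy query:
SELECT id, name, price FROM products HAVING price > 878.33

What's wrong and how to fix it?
Bug: This is a non-aggregate query (no GROUP BY, no aggregates), so in SQLite the HAVING clause is invalid here; a row-level condition belongs in WHERE

Fix: Replace HAVING with WHERE since the condition applies to individual rows

Corrected query:
SELECT id, name, price FROM products WHERE price > 878.33

Result:
id | name   | price  
---+--------+--------
1  | Shelf  | 970.65 
3  | Shovel | 1483.05
4  | Pen    | 948.96 
5  | Folder | 1041.97
7  | Desk   | 1124.63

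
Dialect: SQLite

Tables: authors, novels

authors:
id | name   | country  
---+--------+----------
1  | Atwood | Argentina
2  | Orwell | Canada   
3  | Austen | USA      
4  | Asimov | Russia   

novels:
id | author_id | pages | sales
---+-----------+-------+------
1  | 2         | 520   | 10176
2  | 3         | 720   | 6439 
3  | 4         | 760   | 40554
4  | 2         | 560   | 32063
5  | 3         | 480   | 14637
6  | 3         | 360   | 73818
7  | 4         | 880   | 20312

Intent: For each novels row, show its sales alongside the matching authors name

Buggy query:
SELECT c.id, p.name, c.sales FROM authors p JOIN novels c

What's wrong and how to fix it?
Bug: JOIN with no ON clause produces a cartesian product; every novels row pairs with every authors row

Fix: Add ON c.author_id = p.id to the JOIN

Corrected query:
SELECT c.id, p.name, c.sales FROM authors p JOIN novels c ON c.author_id = p.id

Result:
id | name   | sales
---+--------+------
1  | Orwell | 10176
2  | Austen | 6439 
3  | Asimov | 40554
4  | Orwell | 32063
5  | Austen | 14637
6  | Austen | 73818
7  | Asimov | 20312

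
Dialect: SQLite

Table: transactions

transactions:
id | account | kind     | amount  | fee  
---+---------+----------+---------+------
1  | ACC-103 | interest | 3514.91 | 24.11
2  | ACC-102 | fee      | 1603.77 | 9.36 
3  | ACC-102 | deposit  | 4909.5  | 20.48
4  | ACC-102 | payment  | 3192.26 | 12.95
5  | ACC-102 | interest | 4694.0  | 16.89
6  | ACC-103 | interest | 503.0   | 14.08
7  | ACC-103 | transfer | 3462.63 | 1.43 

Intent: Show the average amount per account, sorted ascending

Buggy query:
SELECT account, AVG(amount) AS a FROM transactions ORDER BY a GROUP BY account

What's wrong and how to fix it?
Bug: ORDER BY appears before GROUP BY; SQL clause order requires GROUP BY first

Fix: Reorder: SELECT … FROM … GROUP BY … ORDER BY …

Corrected query:
SELECT account, AVG(amount) AS a FROM transactions GROUP BY account ORDER BY a

Result:
account | a          
--------+------------
ACC-103 | 2493.513333
ACC-102 | 3599.8825  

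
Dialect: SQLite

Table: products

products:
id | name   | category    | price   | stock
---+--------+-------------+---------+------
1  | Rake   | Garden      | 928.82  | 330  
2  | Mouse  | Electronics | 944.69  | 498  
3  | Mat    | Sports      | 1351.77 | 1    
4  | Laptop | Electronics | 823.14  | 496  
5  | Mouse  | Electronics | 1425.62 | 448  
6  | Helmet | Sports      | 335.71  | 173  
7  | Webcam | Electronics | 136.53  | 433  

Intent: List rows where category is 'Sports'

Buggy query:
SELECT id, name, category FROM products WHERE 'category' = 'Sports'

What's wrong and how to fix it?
Bug: Single quotes denote string literals in SQL; the column name is being compared as a constant string

Fix: Reference the column as category without single quotes

Corrected query:
SELECT id, name, category FROM products WHERE category = 'Sports'

Result:
id | name   | category
---+--------+---------
3  | Mat    | Sports  
6  | Helmet | Sports  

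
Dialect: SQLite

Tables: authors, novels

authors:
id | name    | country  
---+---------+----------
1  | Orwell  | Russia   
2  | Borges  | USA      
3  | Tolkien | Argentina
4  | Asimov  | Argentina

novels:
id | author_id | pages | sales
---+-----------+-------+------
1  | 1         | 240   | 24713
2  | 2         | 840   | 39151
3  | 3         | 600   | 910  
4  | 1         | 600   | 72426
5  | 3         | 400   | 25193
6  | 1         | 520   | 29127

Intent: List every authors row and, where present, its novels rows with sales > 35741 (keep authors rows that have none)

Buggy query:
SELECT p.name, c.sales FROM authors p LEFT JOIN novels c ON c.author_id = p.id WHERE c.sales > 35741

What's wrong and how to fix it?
Bug: Filtering c.sales in WHERE discards the NULL rows produced by LEFT JOIN, turning it into an inner join

Fix: Put 'c.sales > 35741' in the JOIN's ON clause instead of WHERE

Corrected query:
SELECT p.name, c.sales FROM authors p LEFT JOIN novels c ON c.author_id = p.id AND c.sales > 35741

Result:
name    | sales
--------+------
Orwell  | 72426
Borges  | 39151
Tolkien | NULL 
Asimov  | NULL 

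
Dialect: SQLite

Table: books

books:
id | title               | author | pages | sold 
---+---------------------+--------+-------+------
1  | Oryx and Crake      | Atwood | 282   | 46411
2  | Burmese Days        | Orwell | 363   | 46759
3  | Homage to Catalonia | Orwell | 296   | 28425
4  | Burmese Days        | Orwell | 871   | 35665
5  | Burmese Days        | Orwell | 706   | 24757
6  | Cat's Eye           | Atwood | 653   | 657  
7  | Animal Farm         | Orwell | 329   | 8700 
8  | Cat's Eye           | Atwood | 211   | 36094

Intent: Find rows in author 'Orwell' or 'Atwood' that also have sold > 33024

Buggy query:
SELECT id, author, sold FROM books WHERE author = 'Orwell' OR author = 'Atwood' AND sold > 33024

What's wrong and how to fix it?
Bug: Without parentheses, AND is evaluated before OR, so the sold filter only applies to the 'Atwood' branch

Fix: Group the OR with parentheses (or use IN), then AND the threshold

Corrected query:
SELECT id, author, sold FROM books WHERE (author = 'Orwell' OR author = 'Atwood') AND sold > 33024

Result:
id | author | sold 
---+--------+------
1  | Atwood | 46411
2  | Orwell | 46759
4  | Orwell | 35665
8  | Atwood | 36094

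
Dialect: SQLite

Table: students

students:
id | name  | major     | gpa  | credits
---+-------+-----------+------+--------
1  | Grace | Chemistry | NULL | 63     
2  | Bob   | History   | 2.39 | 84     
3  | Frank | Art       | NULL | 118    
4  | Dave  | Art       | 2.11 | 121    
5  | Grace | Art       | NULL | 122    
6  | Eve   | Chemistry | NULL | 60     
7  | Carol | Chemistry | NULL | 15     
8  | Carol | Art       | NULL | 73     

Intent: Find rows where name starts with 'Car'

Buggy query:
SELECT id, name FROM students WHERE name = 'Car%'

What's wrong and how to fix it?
Bug: Wildcards only work with LIKE; '=' treats '%' as a literal character

Fix: Replace '=' with LIKE so 'Car%' is treated as a pattern

Corrected query:
SELECT id, name FROM students WHERE name LIKE 'Car%'

Result:
id | name 
---+------
7  | Carol
8  | Carol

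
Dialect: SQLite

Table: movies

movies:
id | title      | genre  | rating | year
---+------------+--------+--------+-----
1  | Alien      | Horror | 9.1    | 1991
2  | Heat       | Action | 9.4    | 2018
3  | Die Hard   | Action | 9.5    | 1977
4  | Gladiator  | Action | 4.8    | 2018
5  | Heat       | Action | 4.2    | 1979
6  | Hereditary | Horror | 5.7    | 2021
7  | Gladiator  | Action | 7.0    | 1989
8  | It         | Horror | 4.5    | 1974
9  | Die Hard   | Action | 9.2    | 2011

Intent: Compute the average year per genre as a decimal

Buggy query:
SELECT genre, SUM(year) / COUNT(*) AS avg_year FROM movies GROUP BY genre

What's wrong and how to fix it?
Bug: Both operands are integers, so '/' performs integer division and truncates

Fix: Multiply by 1.0 (or CAST to REAL) to force floating-point division

Corrected query:
SELECT genre, SUM(year) * 1.0 / COUNT(*) AS avg_year FROM movies GROUP BY genre

Result:
genre  | avg_year   
-------+------------
Action | 1998.666667
Horror | 1995.333333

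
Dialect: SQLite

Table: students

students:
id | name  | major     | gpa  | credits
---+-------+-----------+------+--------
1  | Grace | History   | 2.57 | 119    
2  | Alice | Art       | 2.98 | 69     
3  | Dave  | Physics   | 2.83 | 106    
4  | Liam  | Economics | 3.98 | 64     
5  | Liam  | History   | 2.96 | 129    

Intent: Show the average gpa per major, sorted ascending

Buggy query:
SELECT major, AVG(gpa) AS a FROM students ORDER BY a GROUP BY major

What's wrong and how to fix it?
Bug: GROUP BY must precede ORDER BY

Fix: Move ORDER BY to the end, after GROUP BY

Corrected query:
SELECT major, AVG(gpa) AS a FROM students GROUP BY major ORDER BY a

Result:
major     | a    
----------+------
History   | 2.765
Physics   | 2.83 
Art       | 2.98 
Economics | 3.98 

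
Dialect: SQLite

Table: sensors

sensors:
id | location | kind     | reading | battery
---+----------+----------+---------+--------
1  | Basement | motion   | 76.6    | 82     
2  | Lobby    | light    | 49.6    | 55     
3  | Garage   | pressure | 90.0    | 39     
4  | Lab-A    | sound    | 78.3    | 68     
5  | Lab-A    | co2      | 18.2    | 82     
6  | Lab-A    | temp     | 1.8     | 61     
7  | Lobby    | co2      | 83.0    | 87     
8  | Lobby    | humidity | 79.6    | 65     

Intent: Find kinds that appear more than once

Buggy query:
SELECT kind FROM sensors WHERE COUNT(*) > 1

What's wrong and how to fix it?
Bug: WHERE can't reference COUNT(*); aggregates are computed after WHERE

Fix: GROUP BY kind, then filter groups with HAVING COUNT(*) > 1

Corrected query:
SELECT kind FROM sensors GROUP BY kind HAVING COUNT(*) > 1

Result:
kind
----
co2 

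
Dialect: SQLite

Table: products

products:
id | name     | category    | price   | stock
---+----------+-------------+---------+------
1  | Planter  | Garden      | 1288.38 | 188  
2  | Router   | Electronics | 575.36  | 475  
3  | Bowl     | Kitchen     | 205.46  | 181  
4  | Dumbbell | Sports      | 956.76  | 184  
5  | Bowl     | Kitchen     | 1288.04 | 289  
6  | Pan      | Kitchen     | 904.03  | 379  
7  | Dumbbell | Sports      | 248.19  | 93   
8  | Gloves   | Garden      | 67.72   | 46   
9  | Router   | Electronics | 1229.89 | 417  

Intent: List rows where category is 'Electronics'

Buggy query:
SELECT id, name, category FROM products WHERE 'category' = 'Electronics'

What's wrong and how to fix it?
Bug: 'category' in single quotes is a string literal, not the column; the comparison is literal-vs-literal and never true

Fix: Remove the quotes around the column name (or use double quotes for an identifier)

Corrected query:
SELECT id, name, category FROM products WHERE category = 'Electronics'

Result:
id | name   | category   
---+--------+------------
2  | Router | Electronics
9  | Router | Electronics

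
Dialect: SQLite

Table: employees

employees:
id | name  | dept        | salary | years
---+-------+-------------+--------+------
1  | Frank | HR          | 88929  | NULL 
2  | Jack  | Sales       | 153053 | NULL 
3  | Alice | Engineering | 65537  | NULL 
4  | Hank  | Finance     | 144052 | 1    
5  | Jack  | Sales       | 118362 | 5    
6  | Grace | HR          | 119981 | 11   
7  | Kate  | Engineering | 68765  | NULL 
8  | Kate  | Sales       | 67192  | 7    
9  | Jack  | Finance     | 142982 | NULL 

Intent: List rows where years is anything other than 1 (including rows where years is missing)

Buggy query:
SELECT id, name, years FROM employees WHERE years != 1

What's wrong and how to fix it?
Bug: Inequality against NULL is unknown, not true; rows with NULL are dropped

Fix: Handle NULL separately with IS NULL alongside the inequality

Corrected query:
SELECT id, name, years FROM employees WHERE years != 1 OR years IS NULL

Result:
id | name  | years
---+-------+------
1  | Frank | NULL 
2  | Jack  | NULL 
3  | Alice | NULL 
5  | Jack  | 5    
6  | Grace | 11   
7  | Kate  | NULL 
8  | Kate  | 7    
9  | Jack  | NULL 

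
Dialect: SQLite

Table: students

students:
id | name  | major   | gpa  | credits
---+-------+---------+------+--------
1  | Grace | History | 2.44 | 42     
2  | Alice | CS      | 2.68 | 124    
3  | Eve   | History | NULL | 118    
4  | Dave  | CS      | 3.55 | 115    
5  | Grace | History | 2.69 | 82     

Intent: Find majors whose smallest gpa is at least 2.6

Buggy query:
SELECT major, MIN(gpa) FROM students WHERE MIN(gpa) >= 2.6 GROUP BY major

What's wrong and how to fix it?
Bug: MIN() in WHERE is a misuse of aggregate

Fix: Replace WHERE with HAVING after the GROUP BY

Corrected query:
SELECT major, MIN(gpa) FROM students GROUP BY major HAVING MIN(gpa) >= 2.6

Result:
major | MIN(gpa)
------+---------
CS    | 2.68    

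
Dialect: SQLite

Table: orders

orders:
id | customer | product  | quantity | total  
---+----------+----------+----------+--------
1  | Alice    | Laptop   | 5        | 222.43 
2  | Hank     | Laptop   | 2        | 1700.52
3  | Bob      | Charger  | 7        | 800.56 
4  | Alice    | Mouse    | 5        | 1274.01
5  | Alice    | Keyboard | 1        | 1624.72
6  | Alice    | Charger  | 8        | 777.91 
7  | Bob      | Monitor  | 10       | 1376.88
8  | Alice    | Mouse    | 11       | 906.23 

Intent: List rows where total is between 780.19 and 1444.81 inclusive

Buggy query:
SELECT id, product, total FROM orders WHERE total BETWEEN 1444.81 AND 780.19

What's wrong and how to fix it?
Bug: The bounds are reversed; BETWEEN a AND b requires a <= b to match anything

Fix: Swap the bounds so the smaller value comes first

Corrected query:
SELECT id, product, total FROM orders WHERE total BETWEEN 780.19 AND 1444.81

Result:
id | product | total  
---+---------+--------
3  | Charger | 800.56 
4  | Mouse   | 1274.01
7  | Monitor | 1376.88
8  | Mouse   | 906.23 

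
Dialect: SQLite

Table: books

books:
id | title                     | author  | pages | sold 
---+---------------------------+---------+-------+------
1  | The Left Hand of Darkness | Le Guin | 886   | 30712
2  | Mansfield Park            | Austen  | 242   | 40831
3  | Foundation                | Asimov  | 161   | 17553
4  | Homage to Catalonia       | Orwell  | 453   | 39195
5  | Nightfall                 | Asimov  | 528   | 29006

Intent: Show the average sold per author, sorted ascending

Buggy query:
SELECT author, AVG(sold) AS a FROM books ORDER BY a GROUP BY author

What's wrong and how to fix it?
Bug: ORDER BY appears before GROUP BY; SQL clause order requires GROUP BY first

Fix: Move ORDER BY to the end, after GROUP BY

Corrected query:
SELECT author, AVG(sold) AS a FROM books GROUP BY author ORDER BY a

Result:
author  | a      
--------+--------
Asimov  | 23279.5
Le Guin | 30712  
Orwell  | 39195  
Austen  | 40831  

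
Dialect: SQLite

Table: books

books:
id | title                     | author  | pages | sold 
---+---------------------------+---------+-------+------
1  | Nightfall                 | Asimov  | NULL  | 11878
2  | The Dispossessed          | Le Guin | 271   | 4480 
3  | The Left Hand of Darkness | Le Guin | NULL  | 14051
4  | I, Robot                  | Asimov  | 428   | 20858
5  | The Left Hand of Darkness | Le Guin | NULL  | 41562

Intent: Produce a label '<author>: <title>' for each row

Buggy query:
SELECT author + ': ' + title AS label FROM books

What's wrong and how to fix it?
Bug: SQLite uses || for string concatenation; + coerces text to numbers (yielding 0)

Fix: Replace + with || to concatenate text

Corrected query:
SELECT author || ': ' || title AS label FROM books

Result:
label                             
----------------------------------
Asimov: Nightfall                 
Le Guin: The Dispossessed         
Le Guin: The Left Hand of Darkness
Asimov: I, Robot                  
Le Guin: The Left Hand of Darkness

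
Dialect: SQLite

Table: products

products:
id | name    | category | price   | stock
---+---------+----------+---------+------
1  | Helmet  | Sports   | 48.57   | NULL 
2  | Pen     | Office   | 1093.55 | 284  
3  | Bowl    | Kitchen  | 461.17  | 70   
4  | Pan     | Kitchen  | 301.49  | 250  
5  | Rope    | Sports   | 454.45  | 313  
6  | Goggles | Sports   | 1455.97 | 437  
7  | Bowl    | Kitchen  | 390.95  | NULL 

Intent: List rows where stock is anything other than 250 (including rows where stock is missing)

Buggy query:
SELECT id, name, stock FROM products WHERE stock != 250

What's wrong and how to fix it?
Bug: Inequality against NULL is unknown, not true; rows with NULL are dropped

Fix: Add an explicit OR stock IS NULL to include the missing-value rows

Corrected query:
SELECT id, name, stock FROM products WHERE stock != 250 OR stock IS NULL

Result:
id | name    | stock
---+---------+------
1  | Helmet  | NULL 
2  | Pen     | 284  
3  | Bowl    | 70   
5  | Rope    | 313  
6  | Goggles | 437  
7  | Bowl    | NULL 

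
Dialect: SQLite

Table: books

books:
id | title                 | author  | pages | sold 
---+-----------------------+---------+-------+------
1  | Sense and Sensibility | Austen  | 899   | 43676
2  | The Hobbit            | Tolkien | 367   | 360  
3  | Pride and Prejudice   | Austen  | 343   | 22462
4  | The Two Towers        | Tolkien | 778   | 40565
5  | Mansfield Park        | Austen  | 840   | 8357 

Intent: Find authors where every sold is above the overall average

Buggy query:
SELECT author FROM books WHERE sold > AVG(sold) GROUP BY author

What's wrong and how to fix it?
Bug: WHERE evaluates per row before aggregation, so AVG() is unavailable

Fix: Use a subquery for AVG and a HAVING MIN(...) filter so the condition holds for every row in the group

Corrected query:
SELECT author FROM books GROUP BY author HAVING MIN(sold) > (SELECT AVG(sold) FROM books)

Result:
(no rows)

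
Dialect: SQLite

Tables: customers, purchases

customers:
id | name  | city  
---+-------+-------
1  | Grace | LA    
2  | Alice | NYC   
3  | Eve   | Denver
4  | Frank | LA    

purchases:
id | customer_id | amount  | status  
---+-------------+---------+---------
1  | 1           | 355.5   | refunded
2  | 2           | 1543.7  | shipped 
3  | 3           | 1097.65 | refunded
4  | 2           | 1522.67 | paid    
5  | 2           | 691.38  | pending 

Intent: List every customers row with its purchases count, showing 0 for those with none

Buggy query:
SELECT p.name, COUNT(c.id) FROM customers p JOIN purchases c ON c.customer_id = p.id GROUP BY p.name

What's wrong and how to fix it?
Bug: An inner join excludes parents with zero children

Fix: Use LEFT JOIN so parents without children still appear (COUNT(c.id) gives 0)

Corrected query:
SELECT p.name, COUNT(c.id) FROM customers p LEFT JOIN purchases c ON c.customer_id = p.id GROUP BY p.name

Result:
name  | COUNT(c.id)
------+------------
Alice | 3          
Eve   | 1          
Frank | 0          
Grace | 1          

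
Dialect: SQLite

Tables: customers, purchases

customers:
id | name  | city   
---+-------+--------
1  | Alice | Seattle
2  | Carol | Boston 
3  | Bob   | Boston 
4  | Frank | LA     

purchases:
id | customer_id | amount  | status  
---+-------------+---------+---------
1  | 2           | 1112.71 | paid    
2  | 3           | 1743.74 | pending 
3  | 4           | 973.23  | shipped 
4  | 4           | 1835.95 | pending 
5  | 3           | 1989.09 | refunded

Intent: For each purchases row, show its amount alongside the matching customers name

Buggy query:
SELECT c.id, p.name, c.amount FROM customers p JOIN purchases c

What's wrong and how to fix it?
Bug: JOIN with no ON clause produces a cartesian product; every purchases row pairs with every customers row

Fix: Add ON c.customer_id = p.id to the JOIN

Corrected query:
SELECT c.id, p.name, c.amount FROM customers p JOIN purchases c ON c.customer_id = p.id

Result:
id | name  | amount 
---+-------+--------
1  | Carol | 1112.71
2  | Bob   | 1743.74
3  | Frank | 973.23 
4  | Frank | 1835.95
5  | Bob   | 1989.09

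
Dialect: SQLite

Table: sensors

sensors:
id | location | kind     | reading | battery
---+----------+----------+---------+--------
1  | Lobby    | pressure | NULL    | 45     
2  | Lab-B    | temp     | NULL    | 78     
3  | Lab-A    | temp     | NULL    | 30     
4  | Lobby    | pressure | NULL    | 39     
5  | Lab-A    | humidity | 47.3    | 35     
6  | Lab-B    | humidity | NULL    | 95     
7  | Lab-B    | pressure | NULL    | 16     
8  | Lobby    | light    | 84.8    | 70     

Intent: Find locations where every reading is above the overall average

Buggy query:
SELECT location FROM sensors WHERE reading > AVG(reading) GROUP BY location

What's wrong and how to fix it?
Bug: WHERE evaluates per row before aggregation, so AVG() is unavailable

Fix: Compute the overall average in a scalar subquery and compare each group's MIN against it in HAVING

Corrected query:
SELECT location FROM sensors GROUP BY location HAVING MIN(reading) > (SELECT AVG(reading) FROM sensors)

Result:
location
--------
Lobby   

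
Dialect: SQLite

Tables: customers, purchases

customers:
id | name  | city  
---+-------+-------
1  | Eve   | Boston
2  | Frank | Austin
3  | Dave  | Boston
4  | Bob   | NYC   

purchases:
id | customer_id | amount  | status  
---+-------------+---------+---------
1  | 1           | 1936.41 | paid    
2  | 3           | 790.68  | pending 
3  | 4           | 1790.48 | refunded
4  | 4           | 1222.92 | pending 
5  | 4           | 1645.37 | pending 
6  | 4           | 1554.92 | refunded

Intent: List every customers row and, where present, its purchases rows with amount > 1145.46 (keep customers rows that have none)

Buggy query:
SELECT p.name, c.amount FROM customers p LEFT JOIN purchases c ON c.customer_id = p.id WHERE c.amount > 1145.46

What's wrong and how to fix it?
Bug: Filtering c.amount in WHERE discards the NULL rows produced by LEFT JOIN, turning it into an inner join

Fix: Move the right-table condition into the ON clause so unmatched parents are kept

Corrected query:
SELECT p.name, c.amount FROM customers p LEFT JOIN purchases c ON c.customer_id = p.id AND c.amount > 1145.46

Result:
name  | amount 
------+--------
Eve   | 1936.41
Frank | NULL   
Dave  | NULL   
Bob   | 1222.92
Bob   | 1554.92
Bob   | 1645.37
Bob   | 1790.48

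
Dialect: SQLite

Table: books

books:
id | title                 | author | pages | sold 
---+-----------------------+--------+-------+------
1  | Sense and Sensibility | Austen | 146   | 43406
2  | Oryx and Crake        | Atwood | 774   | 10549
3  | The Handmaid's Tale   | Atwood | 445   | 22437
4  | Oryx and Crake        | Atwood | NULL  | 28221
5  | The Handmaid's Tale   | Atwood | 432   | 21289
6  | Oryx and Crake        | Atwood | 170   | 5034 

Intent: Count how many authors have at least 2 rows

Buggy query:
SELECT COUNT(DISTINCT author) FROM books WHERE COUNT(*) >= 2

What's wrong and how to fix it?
Bug: COUNT(*) cannot appear in WHERE; the per-group count doesn't exist yet

Fix: Use a subquery that GROUPs and filters with HAVING, then count its rows

Corrected query:
SELECT COUNT(*) FROM (SELECT author FROM books GROUP BY author HAVING COUNT(*) >= 2)

Result:
COUNT(*)
--------
1       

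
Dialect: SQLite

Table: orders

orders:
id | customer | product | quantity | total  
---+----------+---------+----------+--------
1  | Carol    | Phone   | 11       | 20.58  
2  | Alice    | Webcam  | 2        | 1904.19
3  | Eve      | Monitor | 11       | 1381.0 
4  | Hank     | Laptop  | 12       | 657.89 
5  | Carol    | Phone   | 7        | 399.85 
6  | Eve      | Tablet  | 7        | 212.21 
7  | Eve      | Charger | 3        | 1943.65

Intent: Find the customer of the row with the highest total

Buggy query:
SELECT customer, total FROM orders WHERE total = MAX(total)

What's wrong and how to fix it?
Bug: WHERE is evaluated per row; an aggregate over the whole table isn't defined there

Fix: Wrap MAX in a scalar subquery so WHERE compares against a single value

Corrected query:
SELECT customer, total FROM orders WHERE total = (SELECT MAX(total) FROM orders)

Result:
customer | total  
---------+--------
Eve      | 1943.65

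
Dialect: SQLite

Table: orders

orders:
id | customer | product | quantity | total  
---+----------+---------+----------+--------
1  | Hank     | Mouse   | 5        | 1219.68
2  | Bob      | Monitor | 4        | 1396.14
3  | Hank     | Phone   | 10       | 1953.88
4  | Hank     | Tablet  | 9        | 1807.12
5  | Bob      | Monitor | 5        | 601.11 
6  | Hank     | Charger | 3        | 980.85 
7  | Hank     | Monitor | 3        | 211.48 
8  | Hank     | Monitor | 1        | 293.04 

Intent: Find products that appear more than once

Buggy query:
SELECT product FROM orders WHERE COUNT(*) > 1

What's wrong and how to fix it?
Bug: WHERE can't reference COUNT(*); aggregates are computed after WHERE

Fix: Group first, then use HAVING for the count condition

Corrected query:
SELECT product FROM orders GROUP BY product HAVING COUNT(*) > 1

Result:
product
-------
Monitor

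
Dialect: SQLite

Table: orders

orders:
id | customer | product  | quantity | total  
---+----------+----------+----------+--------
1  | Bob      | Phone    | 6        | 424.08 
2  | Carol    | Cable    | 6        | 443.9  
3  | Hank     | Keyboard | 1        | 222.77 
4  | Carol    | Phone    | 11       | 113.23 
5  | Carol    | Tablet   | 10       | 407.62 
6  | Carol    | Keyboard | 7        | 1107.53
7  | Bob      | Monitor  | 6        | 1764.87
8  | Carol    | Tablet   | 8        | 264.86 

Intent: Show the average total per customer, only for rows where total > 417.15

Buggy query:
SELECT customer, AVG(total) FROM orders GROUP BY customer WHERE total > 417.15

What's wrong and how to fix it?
Bug: Row-level WHERE must come before GROUP BY in the clause order

Fix: Place WHERE between FROM and GROUP BY

Corrected query:
SELECT customer, AVG(total) FROM orders WHERE total > 417.15 GROUP BY customer

Result:
customer | AVG(total)
---------+-----------
Bob      | 1094.475  
Carol    | 775.715   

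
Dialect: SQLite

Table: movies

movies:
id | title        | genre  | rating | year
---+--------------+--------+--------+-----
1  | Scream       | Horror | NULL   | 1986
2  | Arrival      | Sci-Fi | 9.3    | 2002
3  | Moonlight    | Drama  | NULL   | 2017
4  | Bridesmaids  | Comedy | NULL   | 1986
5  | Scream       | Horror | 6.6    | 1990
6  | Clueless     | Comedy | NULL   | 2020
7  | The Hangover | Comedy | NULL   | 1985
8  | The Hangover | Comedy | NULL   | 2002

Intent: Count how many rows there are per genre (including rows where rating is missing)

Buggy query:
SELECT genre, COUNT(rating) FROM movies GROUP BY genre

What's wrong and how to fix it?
Bug: COUNT(column) counts non-NULL values only; rows with NULL rating aren't counted

Fix: Replace COUNT(rating) with COUNT(*)

Corrected query:
SELECT genre, COUNT(*) FROM movies GROUP BY genre

Result:
genre  | COUNT(*)
-------+---------
Comedy | 4       
Drama  | 1       
Horror | 2       
Sci-Fi | 1       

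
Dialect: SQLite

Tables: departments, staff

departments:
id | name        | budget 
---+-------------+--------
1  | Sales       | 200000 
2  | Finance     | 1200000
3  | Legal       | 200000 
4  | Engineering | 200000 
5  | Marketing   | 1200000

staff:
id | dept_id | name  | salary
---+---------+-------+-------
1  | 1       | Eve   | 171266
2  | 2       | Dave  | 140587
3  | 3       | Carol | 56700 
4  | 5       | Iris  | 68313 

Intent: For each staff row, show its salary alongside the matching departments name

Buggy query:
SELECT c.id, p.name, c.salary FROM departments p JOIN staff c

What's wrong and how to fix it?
Bug: Missing join condition: each staff row is matched to all departments rows instead of just its own

Fix: Specify the join condition linking the foreign key to the parent id

Corrected query:
SELECT c.id, p.name, c.salary FROM departments p JOIN staff c ON c.dept_id = p.id

Result:
id | name      | salary
---+-----------+-------
1  | Sales     | 171266
2  | Finance   | 140587
3  | Legal     | 56700 
4  | Marketing | 68313 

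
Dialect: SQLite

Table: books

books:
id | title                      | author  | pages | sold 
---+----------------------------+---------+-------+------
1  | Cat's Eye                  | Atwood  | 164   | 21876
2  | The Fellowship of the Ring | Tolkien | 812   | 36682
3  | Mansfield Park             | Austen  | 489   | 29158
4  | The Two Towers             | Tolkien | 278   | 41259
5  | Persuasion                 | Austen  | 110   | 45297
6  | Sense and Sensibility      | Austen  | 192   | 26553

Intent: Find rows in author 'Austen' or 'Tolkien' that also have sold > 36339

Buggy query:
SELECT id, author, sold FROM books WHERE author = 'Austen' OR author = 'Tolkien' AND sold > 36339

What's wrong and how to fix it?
Bug: AND binds tighter than OR, so this parses as author = 'Austen' OR (author = 'Tolkien' AND sold > 36339)

Fix: Group the OR with parentheses (or use IN), then AND the threshold

Corrected query:
SELECT id, author, sold FROM books WHERE (author = 'Austen' OR author = 'Tolkien') AND sold > 36339

Result:
id | author  | sold 
---+---------+------
2  | Tolkien | 36682
4  | Tolkien | 41259
5  | Austen  | 45297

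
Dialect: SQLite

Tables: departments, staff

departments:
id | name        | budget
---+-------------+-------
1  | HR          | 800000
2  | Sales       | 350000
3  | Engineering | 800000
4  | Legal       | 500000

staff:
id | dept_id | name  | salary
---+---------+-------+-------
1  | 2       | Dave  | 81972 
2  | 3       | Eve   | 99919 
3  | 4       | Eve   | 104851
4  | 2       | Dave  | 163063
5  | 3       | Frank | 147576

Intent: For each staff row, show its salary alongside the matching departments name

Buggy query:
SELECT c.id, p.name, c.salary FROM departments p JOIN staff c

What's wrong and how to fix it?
Bug: JOIN with no ON clause produces a cartesian product; every staff row pairs with every departments row

Fix: Specify the join condition linking the foreign key to the parent id

Corrected query:
SELECT c.id, p.name, c.salary FROM departments p JOIN staff c ON c.dept_id = p.id

Result:
id | name        | salary
---+-------------+-------
1  | Sales       | 81972 
2  | Engineering | 99919 
3  | Legal       | 104851
4  | Sales       | 163063
5  | Engineering | 147576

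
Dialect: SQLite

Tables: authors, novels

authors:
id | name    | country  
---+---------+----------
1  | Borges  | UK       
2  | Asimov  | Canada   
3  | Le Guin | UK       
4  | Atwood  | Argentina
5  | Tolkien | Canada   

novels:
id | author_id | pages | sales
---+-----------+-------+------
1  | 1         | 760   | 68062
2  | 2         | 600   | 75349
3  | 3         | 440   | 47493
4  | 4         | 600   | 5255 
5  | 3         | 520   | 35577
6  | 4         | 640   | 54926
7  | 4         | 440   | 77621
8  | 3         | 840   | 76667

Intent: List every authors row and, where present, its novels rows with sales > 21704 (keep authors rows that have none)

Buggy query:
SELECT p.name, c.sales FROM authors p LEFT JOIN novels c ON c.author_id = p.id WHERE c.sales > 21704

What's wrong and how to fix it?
Bug: Filtering c.sales in WHERE discards the NULL rows produced by LEFT JOIN, turning it into an inner join

Fix: Put 'c.sales > 21704' in the JOIN's ON clause instead of WHERE

Corrected query:
SELECT p.name, c.sales FROM authors p LEFT JOIN novels c ON c.author_id = p.id AND c.sales > 21704

Result:
name    | sales
--------+------
Borges  | 68062
Asimov  | 75349
Le Guin | 35577
Le Guin | 47493
Le Guin | 76667
Atwood  | 54926
Atwood  | 77621
Tolkien | NULL 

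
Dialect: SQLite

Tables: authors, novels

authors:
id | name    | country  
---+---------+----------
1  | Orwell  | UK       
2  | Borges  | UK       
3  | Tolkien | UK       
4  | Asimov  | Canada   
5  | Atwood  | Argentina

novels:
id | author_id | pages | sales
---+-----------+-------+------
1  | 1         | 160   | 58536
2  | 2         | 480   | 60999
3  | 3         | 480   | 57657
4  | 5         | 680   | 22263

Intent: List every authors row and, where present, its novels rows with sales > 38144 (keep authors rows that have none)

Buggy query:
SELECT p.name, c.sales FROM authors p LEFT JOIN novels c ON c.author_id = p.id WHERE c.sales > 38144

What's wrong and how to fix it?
Bug: Filtering c.sales in WHERE discards the NULL rows produced by LEFT JOIN, turning it into an inner join

Fix: Put 'c.sales > 38144' in the JOIN's ON clause instead of WHERE

Corrected query:
SELECT p.name, c.sales FROM authors p LEFT JOIN novels c ON c.author_id = p.id AND c.sales > 38144

Result:
name    | sales
--------+------
Orwell  | 58536
Borges  | 60999
Tolkien | 57657
Asimov  | NULL 
Atwood  | NULL 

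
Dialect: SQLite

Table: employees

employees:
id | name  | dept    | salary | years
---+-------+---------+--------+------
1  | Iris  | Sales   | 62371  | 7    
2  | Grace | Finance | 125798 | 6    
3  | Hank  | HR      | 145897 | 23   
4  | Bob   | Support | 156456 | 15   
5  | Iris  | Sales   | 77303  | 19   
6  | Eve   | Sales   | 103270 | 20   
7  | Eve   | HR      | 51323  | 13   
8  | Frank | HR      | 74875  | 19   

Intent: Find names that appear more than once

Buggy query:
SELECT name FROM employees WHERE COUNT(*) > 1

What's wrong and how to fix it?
Bug: COUNT(*) is an aggregate and cannot be used in WHERE

Fix: GROUP BY name, then filter groups with HAVING COUNT(*) > 1

Corrected query:
SELECT name FROM employees GROUP BY name HAVING COUNT(*) > 1

Result:
name
----
Eve 
Iris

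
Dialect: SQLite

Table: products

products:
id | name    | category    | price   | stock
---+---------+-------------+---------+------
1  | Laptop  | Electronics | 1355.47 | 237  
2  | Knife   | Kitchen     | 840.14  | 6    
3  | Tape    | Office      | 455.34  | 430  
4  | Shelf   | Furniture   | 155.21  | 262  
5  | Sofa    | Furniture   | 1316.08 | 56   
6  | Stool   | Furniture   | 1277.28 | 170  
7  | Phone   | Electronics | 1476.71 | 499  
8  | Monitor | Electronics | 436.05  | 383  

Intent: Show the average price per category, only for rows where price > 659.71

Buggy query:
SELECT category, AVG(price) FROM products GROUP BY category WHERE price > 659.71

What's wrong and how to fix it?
Bug: Row-level WHERE must come before GROUP BY in the clause order

Fix: Place WHERE between FROM and GROUP BY

Corrected query:
SELECT category, AVG(price) FROM products WHERE price > 659.71 GROUP BY category

Result:
category    | AVG(price)
------------+-----------
Electronics | 1416.09   
Furniture   | 1296.68   
Kitchen     | 840.14    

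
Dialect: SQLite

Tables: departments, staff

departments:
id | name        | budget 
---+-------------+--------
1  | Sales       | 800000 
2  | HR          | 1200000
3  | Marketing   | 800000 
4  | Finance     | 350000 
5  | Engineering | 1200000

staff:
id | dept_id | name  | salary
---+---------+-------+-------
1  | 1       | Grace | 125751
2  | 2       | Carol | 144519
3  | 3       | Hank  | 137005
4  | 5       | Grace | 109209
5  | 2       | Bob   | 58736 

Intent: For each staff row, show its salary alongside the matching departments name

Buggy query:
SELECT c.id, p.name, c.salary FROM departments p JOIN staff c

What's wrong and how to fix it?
Bug: JOIN with no ON clause produces a cartesian product; every staff row pairs with every departments row

Fix: Add ON c.dept_id = p.id to the JOIN

Corrected query:
SELECT c.id, p.name, c.salary FROM departments p JOIN staff c ON c.dept_id = p.id

Result:
id | name        | salary
---+-------------+-------
1  | Sales       | 125751
2  | HR          | 144519
3  | Marketing   | 137005
4  | Engineering | 109209
5  | HR          | 58736 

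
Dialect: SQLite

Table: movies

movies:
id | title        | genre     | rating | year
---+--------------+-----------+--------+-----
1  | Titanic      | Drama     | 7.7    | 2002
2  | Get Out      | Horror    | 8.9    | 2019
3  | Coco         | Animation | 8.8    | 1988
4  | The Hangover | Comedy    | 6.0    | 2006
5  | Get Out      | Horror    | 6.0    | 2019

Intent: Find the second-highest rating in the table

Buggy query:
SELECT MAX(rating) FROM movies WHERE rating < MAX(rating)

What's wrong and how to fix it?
Bug: MAX(rating) on the right of the comparison is an aggregate-in-WHERE error

Fix: Put the inner MAX in a scalar subquery

Corrected query:
SELECT MAX(rating) FROM movies WHERE rating < (SELECT MAX(rating) FROM movies)

Result:
MAX(rating)
-----------
8.8        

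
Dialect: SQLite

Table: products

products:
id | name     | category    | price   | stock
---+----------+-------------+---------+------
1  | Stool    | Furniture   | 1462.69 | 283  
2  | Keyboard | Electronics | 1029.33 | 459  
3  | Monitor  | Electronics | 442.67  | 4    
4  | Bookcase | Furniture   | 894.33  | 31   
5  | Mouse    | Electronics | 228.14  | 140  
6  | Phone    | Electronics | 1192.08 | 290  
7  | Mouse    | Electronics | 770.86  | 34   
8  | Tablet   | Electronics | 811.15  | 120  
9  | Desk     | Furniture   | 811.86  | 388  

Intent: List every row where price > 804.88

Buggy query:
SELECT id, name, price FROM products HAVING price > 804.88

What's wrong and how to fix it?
Bug: This is a non-aggregate query (no GROUP BY, no aggregates), so in SQLite the HAVING clause is invalid here; a row-level condition belongs in WHERE

Fix: Replace HAVING with WHERE since the condition applies to individual rows

Corrected query:
SELECT id, name, price FROM products WHERE price > 804.88

Result:
id | name     | price  
---+----------+--------
1  | Stool    | 1462.69
2  | Keyboard | 1029.33
4  | Bookcase | 894.33 
6  | Phone    | 1192.08
8  | Tablet   | 811.15 
9  | Desk     | 811.86 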